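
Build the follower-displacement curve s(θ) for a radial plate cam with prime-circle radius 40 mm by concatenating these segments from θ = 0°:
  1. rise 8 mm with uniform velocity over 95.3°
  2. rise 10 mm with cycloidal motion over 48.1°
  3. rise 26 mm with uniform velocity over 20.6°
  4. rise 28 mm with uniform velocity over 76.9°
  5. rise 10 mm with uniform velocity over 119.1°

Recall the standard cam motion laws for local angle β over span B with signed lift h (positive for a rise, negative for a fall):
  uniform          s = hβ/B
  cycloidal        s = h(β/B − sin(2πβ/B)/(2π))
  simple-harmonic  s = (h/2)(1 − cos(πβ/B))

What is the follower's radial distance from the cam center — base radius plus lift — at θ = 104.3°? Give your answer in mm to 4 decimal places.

seg 1 [0°–95.3°] uniform, h=8: full span → s += 8 → s = 8.0000
seg 2 [95.3°–143.4°] cycloidal, h=10: θ=104.3° here. β=9, B=48.1. 10·(0.1871 − sin(2π·0.1871)/(2π)) = 0.4022 → s = 8.4022
radial distance = base radius + s = 40 + 8.4022 = 48.4022

48.4022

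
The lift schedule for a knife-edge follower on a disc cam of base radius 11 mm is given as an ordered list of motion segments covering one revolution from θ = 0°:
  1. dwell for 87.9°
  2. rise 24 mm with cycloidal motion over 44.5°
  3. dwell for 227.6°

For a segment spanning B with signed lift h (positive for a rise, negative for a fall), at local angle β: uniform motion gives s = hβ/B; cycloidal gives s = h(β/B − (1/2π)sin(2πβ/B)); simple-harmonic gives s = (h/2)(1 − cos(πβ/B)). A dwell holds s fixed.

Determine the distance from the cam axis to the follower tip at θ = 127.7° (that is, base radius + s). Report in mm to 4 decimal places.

seg 1 [0°–87.9°] dwell: s stays 0.0000
seg 2 [87.9°–132.4°] cycloidal, h=24: θ=127.7° here. β=39.8, B=44.5. 24·(0.8944 − sin(2π·0.8944)/(2π)) = 23.8180 → s = 23.8180
radial distance = base radius + s = 11 + 23.8180 = 34.8180

34.8180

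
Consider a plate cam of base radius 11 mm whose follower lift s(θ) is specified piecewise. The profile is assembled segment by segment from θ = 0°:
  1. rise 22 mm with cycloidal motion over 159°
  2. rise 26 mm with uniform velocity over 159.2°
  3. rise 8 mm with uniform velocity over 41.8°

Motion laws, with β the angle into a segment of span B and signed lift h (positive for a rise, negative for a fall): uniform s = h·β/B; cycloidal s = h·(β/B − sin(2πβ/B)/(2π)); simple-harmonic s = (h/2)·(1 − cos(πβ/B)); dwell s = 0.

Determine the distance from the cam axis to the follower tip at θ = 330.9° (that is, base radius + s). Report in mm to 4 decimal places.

seg 1 [0°–159°] cycloidal, h=22: full span → s += 22 → s = 22.0000
seg 2 [159°–318.2°] uniform, h=26: full span → s += 26 → s = 48.0000
seg 3 [318.2°–360°] uniform, h=8: θ=330.9° here. β=12.7, B=41.8. 8·12.7/41.8 = 2.4306 → s = 50.4306
radial distance = base radius + s = 11 + 50.4306 = 61.4306

61.4306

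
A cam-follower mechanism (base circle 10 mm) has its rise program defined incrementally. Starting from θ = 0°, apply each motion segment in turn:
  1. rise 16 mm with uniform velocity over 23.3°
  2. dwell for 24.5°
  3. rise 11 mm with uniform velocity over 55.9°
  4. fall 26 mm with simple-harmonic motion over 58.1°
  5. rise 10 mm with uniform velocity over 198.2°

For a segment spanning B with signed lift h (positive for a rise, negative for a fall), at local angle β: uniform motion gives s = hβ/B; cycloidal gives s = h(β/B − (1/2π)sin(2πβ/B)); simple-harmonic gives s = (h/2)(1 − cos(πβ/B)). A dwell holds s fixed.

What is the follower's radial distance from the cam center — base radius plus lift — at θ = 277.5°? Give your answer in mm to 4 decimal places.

seg 1 [0°–23.3°] uniform, h=16: full span → s += 16 → s = 16.0000
seg 2 [23.3°–47.8°] dwell: s stays 16.0000
seg 3 [47.8°–103.7°] uniform, h=11: full span → s += 11 → s = 27.0000
seg 4 [103.7°–161.8°] simple-harmonic, h=-26: full span → s += -26 → s = 1.0000
seg 5 [161.8°–360°] uniform, h=10: θ=277.5° here. β=115.7, B=198.2. 10·115.7/198.2 = 5.8375 → s = 6.8375
radial distance = base radius + s = 10 + 6.8375 = 16.8375

16.8375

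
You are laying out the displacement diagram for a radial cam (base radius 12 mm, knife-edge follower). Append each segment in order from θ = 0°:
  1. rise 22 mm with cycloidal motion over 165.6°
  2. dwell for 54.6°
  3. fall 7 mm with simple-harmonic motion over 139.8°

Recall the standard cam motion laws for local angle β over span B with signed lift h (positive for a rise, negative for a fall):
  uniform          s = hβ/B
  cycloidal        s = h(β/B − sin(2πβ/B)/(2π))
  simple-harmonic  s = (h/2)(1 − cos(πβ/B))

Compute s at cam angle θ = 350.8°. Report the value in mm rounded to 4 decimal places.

seg 1 [0°–165.6°] cycloidal, h=22: full span → s += 22 → s = 22.0000
seg 2 [165.6°–220.2°] dwell: s stays 22.0000
seg 3 [220.2°–360°] simple-harmonic, h=-7: θ=350.8° here. β=130.6, B=139.8. -7/2·(1 − cos(π·0.9342)) = -6.9255 → s = 15.0745

15.0745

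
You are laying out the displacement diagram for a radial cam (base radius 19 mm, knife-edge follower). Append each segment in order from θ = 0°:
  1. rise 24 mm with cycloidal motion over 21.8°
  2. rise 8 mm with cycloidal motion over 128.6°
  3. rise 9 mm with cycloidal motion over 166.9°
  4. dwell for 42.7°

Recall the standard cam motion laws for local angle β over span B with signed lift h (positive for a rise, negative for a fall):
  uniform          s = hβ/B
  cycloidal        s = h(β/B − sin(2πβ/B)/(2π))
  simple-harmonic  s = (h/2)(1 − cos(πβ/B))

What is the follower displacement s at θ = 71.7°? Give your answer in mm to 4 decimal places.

seg 1 [0°–21.8°] cycloidal, h=24: full span → s += 24 → s = 24.0000
seg 2 [21.8°–150.4°] cycloidal, h=8: θ=71.7° here. β=49.9, B=128.6. 8·(0.3880 − sin(2π·0.3880)/(2π)) = 2.2805 → s = 26.2805

26.2805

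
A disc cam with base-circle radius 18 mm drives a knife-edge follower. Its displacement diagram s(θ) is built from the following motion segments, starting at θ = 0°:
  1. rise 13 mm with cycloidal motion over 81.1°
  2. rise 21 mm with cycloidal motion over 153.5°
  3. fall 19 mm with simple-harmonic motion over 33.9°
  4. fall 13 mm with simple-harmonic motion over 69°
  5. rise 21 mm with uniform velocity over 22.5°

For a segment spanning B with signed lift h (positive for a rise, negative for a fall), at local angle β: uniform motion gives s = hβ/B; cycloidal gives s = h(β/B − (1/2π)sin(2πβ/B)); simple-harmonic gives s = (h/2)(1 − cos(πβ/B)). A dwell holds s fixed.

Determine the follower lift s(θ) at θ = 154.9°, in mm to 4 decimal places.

seg 1 [0°–81.1°] cycloidal, h=13: full span → s += 13 → s = 13.0000
seg 2 [81.1°–234.6°] cycloidal, h=21: θ=154.9° here. β=73.8, B=153.5. 21·(0.4808 − sin(2π·0.4808)/(2π)) = 9.6938 → s = 22.6938

22.6938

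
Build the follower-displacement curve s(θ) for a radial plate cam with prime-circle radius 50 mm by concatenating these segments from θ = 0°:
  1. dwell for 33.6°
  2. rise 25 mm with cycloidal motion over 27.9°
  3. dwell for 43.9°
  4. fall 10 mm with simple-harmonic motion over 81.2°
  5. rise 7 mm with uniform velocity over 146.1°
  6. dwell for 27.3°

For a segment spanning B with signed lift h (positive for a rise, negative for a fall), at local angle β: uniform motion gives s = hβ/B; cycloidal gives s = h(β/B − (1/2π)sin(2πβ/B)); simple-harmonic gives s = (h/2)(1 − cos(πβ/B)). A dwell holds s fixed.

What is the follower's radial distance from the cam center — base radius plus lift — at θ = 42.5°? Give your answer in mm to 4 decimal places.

seg 1 [0°–33.6°] dwell: s stays 0.0000
seg 2 [33.6°–61.5°] cycloidal, h=25: θ=42.5° here. β=8.9, B=27.9. 25·(0.3190 − sin(2π·0.3190)/(2π)) = 4.3641 → s = 4.3641
radial distance = base radius + s = 50 + 4.3641 = 54.3641

54.3641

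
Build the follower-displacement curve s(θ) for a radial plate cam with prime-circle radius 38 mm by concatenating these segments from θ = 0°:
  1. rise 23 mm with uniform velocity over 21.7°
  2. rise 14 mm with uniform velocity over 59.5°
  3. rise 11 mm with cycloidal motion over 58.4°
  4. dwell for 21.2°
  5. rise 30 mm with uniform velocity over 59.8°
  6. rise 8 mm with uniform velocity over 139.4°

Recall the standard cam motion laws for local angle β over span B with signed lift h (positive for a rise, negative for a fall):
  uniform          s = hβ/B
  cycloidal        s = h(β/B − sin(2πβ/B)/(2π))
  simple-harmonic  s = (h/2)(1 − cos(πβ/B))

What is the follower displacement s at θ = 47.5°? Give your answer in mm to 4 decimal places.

seg 1 [0°–21.7°] uniform, h=23: full span → s += 23 → s = 23.0000
seg 2 [21.7°–81.2°] uniform, h=14: θ=47.5° here. β=25.8, B=59.5. 14·25.8/59.5 = 6.0706 → s = 29.0706

29.0706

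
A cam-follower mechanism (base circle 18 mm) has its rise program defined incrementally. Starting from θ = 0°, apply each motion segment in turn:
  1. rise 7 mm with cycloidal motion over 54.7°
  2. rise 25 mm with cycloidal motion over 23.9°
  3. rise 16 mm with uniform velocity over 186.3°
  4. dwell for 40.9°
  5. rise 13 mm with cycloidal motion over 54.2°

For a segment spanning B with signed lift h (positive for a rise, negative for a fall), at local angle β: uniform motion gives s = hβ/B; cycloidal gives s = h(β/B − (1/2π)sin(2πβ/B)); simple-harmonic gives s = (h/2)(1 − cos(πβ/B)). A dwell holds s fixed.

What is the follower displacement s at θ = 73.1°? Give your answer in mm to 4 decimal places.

seg 1 [0°–54.7°] cycloidal, h=7: full span → s += 7 → s = 7.0000
seg 2 [54.7°–78.6°] cycloidal, h=25: θ=73.1° here. β=18.4, B=23.9. 25·(0.7699 − sin(2π·0.7699)/(2π)) = 23.1948 → s = 30.1948

30.1948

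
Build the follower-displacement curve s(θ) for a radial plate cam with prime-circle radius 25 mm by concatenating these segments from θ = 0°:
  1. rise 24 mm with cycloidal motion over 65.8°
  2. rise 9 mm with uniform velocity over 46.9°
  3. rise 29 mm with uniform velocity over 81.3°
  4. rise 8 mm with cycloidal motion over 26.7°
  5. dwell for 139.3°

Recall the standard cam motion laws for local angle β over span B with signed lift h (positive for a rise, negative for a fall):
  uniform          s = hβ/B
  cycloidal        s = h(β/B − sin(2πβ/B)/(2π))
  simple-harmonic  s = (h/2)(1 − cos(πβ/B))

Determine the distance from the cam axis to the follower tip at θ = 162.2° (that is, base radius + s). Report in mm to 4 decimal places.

seg 1 [0°–65.8°] cycloidal, h=24: full span → s += 24 → s = 24.0000
seg 2 [65.8°–112.7°] uniform, h=9: full span → s += 9 → s = 33.0000
seg 3 [112.7°–194°] uniform, h=29: θ=162.2° here. β=49.5, B=81.3. 29·49.5/81.3 = 17.6568 → s = 50.6568
radial distance = base radius + s = 25 + 50.6568 = 75.6568

75.6568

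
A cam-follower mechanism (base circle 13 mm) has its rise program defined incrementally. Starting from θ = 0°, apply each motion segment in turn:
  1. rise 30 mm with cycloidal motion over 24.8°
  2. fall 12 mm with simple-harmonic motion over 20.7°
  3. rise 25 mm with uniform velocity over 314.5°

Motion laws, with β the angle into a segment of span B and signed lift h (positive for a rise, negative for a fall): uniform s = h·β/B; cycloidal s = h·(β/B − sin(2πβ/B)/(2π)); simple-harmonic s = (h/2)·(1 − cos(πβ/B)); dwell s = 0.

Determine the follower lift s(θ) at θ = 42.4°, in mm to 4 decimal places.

seg 1 [0°–24.8°] cycloidal, h=30: full span → s += 30 → s = 30.0000
seg 2 [24.8°–45.5°] simple-harmonic, h=-12: θ=42.4° here. β=17.6, B=20.7. -12/2·(1 − cos(π·0.8502)) = -11.3481 → s = 18.6519

18.6519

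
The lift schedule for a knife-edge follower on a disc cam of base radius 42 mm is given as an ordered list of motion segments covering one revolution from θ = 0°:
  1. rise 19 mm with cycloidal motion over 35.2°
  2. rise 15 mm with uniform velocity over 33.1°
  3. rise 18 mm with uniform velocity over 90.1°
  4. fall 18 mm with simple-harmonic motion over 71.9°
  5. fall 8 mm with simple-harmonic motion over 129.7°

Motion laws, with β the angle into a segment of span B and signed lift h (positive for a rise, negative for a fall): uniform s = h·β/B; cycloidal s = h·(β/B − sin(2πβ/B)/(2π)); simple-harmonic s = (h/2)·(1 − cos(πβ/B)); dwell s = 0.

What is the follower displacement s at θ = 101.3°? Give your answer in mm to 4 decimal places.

seg 1 [0°–35.2°] cycloidal, h=19: full span → s += 19 → s = 19.0000
seg 2 [35.2°–68.3°] uniform, h=15: full span → s += 15 → s = 34.0000
seg 3 [68.3°–158.4°] uniform, h=18: θ=101.3° here. β=33, B=90.1. 18·33/90.1 = 6.5927 → s = 40.5927

40.5927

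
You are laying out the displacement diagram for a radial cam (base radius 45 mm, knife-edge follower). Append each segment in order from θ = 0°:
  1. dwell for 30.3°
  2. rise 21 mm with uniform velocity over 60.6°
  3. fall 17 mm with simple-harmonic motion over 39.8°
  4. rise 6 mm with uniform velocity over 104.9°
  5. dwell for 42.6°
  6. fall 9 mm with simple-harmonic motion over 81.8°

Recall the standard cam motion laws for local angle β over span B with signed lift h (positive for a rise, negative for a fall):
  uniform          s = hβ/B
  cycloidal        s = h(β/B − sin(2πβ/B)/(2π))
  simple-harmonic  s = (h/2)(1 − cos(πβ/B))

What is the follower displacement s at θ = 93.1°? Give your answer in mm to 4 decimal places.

seg 1 [0°–30.3°] dwell: s stays 0.0000
seg 2 [30.3°–90.9°] uniform, h=21: full span → s += 21 → s = 21.0000
seg 3 [90.9°–130.7°] simple-harmonic, h=-17: θ=93.1° here. β=2.2, B=39.8. -17/2·(1 − cos(π·0.0553)) = -0.1278 → s = 20.8722

20.8722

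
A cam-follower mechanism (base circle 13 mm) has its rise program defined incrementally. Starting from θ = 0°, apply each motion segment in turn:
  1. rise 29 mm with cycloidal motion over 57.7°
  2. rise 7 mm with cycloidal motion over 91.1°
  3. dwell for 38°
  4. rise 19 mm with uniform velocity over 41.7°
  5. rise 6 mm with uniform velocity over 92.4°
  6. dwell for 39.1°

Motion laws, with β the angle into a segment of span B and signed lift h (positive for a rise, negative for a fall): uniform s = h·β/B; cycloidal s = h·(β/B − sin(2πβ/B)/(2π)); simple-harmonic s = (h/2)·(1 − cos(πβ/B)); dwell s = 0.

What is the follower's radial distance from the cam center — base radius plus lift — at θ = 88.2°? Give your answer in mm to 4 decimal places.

seg 1 [0°–57.7°] cycloidal, h=29: full span → s += 29 → s = 29.0000
seg 2 [57.7°–148.8°] cycloidal, h=7: θ=88.2° here. β=30.5, B=91.1. 7·(0.3348 − sin(2π·0.3348)/(2π)) = 1.3839 → s = 30.3839
radial distance = base radius + s = 13 + 30.3839 = 43.3839

43.3839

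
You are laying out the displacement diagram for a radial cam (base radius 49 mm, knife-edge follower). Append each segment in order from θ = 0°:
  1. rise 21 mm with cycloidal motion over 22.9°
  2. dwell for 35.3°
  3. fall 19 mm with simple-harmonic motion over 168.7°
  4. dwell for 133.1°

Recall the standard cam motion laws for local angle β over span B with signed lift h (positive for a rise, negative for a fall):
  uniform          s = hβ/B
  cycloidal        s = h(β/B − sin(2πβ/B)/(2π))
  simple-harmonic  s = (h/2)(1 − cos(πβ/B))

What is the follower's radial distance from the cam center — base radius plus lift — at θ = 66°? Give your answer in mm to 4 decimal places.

seg 1 [0°–22.9°] cycloidal, h=21: full span → s += 21 → s = 21.0000
seg 2 [22.9°–58.2°] dwell: s stays 21.0000
seg 3 [58.2°–226.9°] simple-harmonic, h=-19: θ=66° here. β=7.8, B=168.7. -19/2·(1 − cos(π·0.0462)) = -0.1000 → s = 20.9000
radial distance = base radius + s = 49 + 20.9000 = 69.9000

69.9000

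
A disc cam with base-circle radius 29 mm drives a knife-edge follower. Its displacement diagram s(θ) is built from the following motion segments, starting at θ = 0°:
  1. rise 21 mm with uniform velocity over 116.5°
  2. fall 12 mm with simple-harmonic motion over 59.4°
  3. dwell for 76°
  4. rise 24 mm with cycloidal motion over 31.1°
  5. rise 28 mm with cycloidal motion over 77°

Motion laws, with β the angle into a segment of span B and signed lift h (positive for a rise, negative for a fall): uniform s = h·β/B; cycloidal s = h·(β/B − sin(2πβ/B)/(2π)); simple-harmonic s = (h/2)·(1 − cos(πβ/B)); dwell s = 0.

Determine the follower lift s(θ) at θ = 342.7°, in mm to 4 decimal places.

seg 1 [0°–116.5°] uniform, h=21: full span → s += 21 → s = 21.0000
seg 2 [116.5°–175.9°] simple-harmonic, h=-12: full span → s += -12 → s = 9.0000
seg 3 [175.9°–251.9°] dwell: s stays 9.0000
seg 4 [251.9°–283°] cycloidal, h=24: full span → s += 24 → s = 33.0000
seg 5 [283°–360°] cycloidal, h=28: θ=342.7° here. β=59.7, B=77. 28·(0.7753 − sin(2π·0.7753)/(2π)) = 26.1091 → s = 59.1091

59.1091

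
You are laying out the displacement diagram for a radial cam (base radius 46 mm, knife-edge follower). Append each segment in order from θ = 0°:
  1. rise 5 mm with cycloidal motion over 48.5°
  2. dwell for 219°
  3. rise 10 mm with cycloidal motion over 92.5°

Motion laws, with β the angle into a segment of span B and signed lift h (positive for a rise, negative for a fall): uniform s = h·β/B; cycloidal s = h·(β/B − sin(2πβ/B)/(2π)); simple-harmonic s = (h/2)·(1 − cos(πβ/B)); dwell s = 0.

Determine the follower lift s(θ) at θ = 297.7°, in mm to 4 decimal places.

seg 1 [0°–48.5°] cycloidal, h=5: full span → s += 5 → s = 5.0000
seg 2 [48.5°–267.5°] dwell: s stays 5.0000
seg 3 [267.5°–360°] cycloidal, h=10: θ=297.7° here. β=30.2, B=92.5. 10·(0.3265 − sin(2π·0.3265)/(2π)) = 1.8536 → s = 6.8536

6.8536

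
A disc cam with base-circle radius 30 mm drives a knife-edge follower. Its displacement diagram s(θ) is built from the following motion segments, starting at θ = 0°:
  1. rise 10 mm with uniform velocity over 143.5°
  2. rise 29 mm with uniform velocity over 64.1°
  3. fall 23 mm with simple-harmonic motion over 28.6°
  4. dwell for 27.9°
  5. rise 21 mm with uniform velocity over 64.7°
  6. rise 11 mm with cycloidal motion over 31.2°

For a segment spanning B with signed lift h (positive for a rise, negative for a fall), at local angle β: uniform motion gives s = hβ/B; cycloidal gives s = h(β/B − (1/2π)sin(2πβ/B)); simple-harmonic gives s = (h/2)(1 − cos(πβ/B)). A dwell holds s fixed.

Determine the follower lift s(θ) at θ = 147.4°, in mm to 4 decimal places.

seg 1 [0°–143.5°] uniform, h=10: full span → s += 10 → s = 10.0000
seg 2 [143.5°–207.6°] uniform, h=29: θ=147.4° here. β=3.9, B=64.1. 29·3.9/64.1 = 1.7644 → s = 11.7644

11.7644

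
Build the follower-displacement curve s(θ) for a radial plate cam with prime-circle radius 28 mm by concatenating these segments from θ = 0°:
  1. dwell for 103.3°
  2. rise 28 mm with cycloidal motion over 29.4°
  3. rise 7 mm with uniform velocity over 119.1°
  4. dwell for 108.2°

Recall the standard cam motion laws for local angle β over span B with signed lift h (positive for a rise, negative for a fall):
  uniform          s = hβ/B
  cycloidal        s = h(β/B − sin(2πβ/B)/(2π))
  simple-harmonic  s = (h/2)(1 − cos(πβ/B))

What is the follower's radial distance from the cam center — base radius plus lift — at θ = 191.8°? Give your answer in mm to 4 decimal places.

seg 1 [0°–103.3°] dwell: s stays 0.0000
seg 2 [103.3°–132.7°] cycloidal, h=28: full span → s += 28 → s = 28.0000
seg 3 [132.7°–251.8°] uniform, h=7: θ=191.8° here. β=59.1, B=119.1. 7·59.1/119.1 = 3.4736 → s = 31.4736
radial distance = base radius + s = 28 + 31.4736 = 59.4736

59.4736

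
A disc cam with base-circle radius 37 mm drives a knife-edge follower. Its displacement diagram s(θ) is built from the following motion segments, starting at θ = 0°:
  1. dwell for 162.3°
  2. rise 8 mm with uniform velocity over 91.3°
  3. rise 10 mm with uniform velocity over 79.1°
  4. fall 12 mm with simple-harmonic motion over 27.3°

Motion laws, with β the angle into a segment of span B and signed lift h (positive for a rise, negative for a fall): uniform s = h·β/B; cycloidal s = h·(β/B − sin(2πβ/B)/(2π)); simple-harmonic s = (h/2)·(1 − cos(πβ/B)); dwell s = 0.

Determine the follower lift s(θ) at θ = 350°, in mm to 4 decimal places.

seg 1 [0°–162.3°] dwell: s stays 0.0000
seg 2 [162.3°–253.6°] uniform, h=8: full span → s += 8 → s = 8.0000
seg 3 [253.6°–332.7°] uniform, h=10: full span → s += 10 → s = 18.0000
seg 4 [332.7°–360°] simple-harmonic, h=-12: θ=350° here. β=17.3, B=27.3. -12/2·(1 − cos(π·0.6337)) = -8.4467 → s = 9.5533

9.5533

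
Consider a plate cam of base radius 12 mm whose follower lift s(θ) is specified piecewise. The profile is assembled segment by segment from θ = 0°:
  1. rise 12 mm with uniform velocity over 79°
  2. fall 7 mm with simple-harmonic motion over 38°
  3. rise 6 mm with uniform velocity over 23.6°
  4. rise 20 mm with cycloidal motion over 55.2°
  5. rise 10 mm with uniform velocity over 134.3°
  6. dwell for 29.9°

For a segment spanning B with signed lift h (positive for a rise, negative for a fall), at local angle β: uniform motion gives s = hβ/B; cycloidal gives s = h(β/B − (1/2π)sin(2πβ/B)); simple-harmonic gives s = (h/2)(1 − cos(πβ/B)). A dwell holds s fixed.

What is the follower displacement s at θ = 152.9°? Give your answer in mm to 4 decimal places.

seg 1 [0°–79°] uniform, h=12: full span → s += 12 → s = 12.0000
seg 2 [79°–117°] simple-harmonic, h=-7: full span → s += -7 → s = 5.0000
seg 3 [117°–140.6°] uniform, h=6: full span → s += 6 → s = 11.0000
seg 4 [140.6°–195.8°] cycloidal, h=20: θ=152.9° here. β=12.3, B=55.2. 20·(0.2228 − sin(2π·0.2228)/(2π)) = 1.3197 → s = 12.3197

12.3197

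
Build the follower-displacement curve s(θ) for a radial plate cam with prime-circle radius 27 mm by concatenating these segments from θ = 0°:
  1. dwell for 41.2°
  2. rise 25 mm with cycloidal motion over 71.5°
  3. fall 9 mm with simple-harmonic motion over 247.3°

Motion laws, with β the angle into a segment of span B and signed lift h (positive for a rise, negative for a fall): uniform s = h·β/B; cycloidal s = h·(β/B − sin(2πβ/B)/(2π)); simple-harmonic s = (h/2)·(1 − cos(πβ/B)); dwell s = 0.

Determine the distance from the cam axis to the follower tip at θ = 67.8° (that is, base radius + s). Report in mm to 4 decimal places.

seg 1 [0°–41.2°] dwell: s stays 0.0000
seg 2 [41.2°–112.7°] cycloidal, h=25: θ=67.8° here. β=26.6, B=71.5. 25·(0.3720 − sin(2π·0.3720)/(2π)) = 6.4352 → s = 6.4352
radial distance = base radius + s = 27 + 6.4352 = 33.4352

33.4352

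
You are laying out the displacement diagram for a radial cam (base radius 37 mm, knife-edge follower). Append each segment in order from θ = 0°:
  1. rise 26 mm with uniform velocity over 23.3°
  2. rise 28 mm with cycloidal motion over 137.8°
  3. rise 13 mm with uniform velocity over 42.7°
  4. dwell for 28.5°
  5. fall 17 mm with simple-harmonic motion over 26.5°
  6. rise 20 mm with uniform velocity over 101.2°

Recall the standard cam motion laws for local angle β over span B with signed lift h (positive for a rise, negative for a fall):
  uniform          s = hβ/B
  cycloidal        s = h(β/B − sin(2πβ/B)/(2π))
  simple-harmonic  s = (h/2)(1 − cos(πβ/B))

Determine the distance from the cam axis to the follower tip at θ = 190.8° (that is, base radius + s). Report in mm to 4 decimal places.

seg 1 [0°–23.3°] uniform, h=26: full span → s += 26 → s = 26.0000
seg 2 [23.3°–161.1°] cycloidal, h=28: full span → s += 28 → s = 54.0000
seg 3 [161.1°–203.8°] uniform, h=13: θ=190.8° here. β=29.7, B=42.7. 13·29.7/42.7 = 9.0422 → s = 63.0422
radial distance = base radius + s = 37 + 63.0422 = 100.0422

100.0422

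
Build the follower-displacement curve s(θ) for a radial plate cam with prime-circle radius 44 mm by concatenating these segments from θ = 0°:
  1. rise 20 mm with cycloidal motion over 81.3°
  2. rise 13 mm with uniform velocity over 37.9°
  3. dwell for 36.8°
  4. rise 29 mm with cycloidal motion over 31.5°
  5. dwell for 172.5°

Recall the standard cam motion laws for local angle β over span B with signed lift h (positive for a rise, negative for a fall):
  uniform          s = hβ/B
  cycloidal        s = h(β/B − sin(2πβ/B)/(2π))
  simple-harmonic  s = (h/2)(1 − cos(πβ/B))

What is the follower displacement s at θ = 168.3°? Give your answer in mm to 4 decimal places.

seg 1 [0°–81.3°] cycloidal, h=20: full span → s += 20 → s = 20.0000
seg 2 [81.3°–119.2°] uniform, h=13: full span → s += 13 → s = 33.0000
seg 3 [119.2°–156°] dwell: s stays 33.0000
seg 4 [156°–187.5°] cycloidal, h=29: θ=168.3° here. β=12.3, B=31.5. 29·(0.3905 − sin(2π·0.3905)/(2π)) = 8.3924 → s = 41.3924

41.3924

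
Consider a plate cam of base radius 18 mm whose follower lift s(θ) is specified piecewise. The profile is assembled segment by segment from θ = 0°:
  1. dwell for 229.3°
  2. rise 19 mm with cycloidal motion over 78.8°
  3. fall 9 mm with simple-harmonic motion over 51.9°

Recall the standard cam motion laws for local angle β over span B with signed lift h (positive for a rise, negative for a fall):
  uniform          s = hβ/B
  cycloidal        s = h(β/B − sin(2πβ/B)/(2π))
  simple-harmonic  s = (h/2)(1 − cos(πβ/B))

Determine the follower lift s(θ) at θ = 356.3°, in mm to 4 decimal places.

seg 1 [0°–229.3°] dwell: s stays 0.0000
seg 2 [229.3°–308.1°] cycloidal, h=19: full span → s += 19 → s = 19.0000
seg 3 [308.1°–360°] simple-harmonic, h=-9: θ=356.3° here. β=48.2, B=51.9. -9/2·(1 − cos(π·0.9287)) = -8.8876 → s = 10.1124

10.1124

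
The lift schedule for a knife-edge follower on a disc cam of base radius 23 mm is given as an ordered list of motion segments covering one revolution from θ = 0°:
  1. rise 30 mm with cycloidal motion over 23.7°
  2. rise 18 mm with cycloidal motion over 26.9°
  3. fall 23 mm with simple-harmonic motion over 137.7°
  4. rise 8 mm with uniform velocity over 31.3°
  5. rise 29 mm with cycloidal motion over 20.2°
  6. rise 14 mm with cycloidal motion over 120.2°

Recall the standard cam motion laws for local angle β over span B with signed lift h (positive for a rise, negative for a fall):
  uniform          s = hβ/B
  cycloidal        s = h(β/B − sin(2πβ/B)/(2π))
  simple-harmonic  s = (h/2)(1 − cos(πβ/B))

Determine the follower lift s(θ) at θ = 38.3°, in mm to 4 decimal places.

seg 1 [0°–23.7°] cycloidal, h=30: full span → s += 30 → s = 30.0000
seg 2 [23.7°–50.6°] cycloidal, h=18: θ=38.3° here. β=14.6, B=26.9. 18·(0.5428 − sin(2π·0.5428)/(2π)) = 10.5298 → s = 40.5298

40.5298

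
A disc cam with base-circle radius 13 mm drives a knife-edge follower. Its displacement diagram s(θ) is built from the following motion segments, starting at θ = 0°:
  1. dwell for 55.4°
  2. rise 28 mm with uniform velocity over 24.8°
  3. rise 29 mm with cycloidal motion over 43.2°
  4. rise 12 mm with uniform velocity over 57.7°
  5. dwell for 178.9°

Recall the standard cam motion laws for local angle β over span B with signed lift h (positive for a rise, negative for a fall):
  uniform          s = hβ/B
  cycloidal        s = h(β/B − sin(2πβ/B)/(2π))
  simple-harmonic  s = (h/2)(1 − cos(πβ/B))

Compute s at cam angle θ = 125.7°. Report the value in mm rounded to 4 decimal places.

seg 1 [0°–55.4°] dwell: s stays 0.0000
seg 2 [55.4°–80.2°] uniform, h=28: full span → s += 28 → s = 28.0000
seg 3 [80.2°–123.4°] cycloidal, h=29: full span → s += 29 → s = 57.0000
seg 4 [123.4°–181.1°] uniform, h=12: θ=125.7° here. β=2.3, B=57.7. 12·2.3/57.7 = 0.4783 → s = 57.4783

57.4783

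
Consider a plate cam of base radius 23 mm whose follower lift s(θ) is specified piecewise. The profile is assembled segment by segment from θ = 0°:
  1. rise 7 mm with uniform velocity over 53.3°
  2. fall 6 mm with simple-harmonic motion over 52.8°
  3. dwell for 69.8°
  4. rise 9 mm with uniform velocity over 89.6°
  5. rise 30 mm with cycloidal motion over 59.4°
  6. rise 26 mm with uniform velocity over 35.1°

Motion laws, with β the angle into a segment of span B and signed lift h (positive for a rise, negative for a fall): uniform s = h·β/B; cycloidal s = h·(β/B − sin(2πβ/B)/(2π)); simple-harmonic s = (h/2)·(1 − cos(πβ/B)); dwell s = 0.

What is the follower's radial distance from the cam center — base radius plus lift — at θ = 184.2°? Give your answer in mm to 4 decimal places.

seg 1 [0°–53.3°] uniform, h=7: full span → s += 7 → s = 7.0000
seg 2 [53.3°–106.1°] simple-harmonic, h=-6: full span → s += -6 → s = 1.0000
seg 3 [106.1°–175.9°] dwell: s stays 1.0000
seg 4 [175.9°–265.5°] uniform, h=9: θ=184.2° here. β=8.3, B=89.6. 9·8.3/89.6 = 0.8337 → s = 1.8337
radial distance = base radius + s = 23 + 1.8337 = 24.8337

24.8337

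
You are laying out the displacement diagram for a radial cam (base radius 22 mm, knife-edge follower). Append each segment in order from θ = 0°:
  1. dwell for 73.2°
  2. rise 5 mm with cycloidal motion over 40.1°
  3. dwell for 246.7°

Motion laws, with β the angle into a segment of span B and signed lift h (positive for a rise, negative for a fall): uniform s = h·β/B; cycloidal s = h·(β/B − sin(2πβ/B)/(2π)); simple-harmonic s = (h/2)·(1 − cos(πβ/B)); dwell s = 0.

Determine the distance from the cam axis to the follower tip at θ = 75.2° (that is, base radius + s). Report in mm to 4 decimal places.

seg 1 [0°–73.2°] dwell: s stays 0.0000
seg 2 [73.2°–113.3°] cycloidal, h=5: θ=75.2° here. β=2, B=40.1. 5·(0.0499 − sin(2π·0.0499)/(2π)) = 0.0041 → s = 0.0041
radial distance = base radius + s = 22 + 0.0041 = 22.0041

22.0041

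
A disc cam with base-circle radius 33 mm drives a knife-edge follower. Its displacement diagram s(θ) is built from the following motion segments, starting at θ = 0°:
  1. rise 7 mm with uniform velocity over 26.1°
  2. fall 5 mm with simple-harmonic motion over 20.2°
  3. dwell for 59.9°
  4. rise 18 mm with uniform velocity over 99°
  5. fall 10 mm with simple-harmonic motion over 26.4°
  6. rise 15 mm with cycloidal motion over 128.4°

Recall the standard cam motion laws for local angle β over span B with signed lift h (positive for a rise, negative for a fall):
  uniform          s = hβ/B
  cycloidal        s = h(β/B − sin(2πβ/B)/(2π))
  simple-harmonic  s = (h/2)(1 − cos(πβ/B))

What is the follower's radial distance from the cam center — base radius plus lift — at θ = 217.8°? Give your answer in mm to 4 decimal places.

seg 1 [0°–26.1°] uniform, h=7: full span → s += 7 → s = 7.0000
seg 2 [26.1°–46.3°] simple-harmonic, h=-5: full span → s += -5 → s = 2.0000
seg 3 [46.3°–106.2°] dwell: s stays 2.0000
seg 4 [106.2°–205.2°] uniform, h=18: full span → s += 18 → s = 20.0000
seg 5 [205.2°–231.6°] simple-harmonic, h=-10: θ=217.8° here. β=12.6, B=26.4. -10/2·(1 − cos(π·0.4773)) = -4.6433 → s = 15.3567
radial distance = base radius + s = 33 + 15.3567 = 48.3567

48.3567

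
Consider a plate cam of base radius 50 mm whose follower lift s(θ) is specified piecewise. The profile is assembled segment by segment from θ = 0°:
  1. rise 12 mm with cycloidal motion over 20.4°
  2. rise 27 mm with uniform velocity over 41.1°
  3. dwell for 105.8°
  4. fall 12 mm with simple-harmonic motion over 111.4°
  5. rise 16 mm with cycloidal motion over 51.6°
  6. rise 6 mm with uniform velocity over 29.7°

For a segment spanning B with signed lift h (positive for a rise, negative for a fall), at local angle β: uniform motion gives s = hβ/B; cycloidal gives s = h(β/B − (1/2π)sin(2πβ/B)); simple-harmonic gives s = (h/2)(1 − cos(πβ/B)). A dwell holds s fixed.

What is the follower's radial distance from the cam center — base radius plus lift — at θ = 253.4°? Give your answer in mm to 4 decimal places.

seg 1 [0°–20.4°] cycloidal, h=12: full span → s += 12 → s = 12.0000
seg 2 [20.4°–61.5°] uniform, h=27: full span → s += 27 → s = 39.0000
seg 3 [61.5°–167.3°] dwell: s stays 39.0000
seg 4 [167.3°–278.7°] simple-harmonic, h=-12: θ=253.4° here. β=86.1, B=111.4. -12/2·(1 − cos(π·0.7729)) = -10.5365 → s = 28.4635
radial distance = base radius + s = 50 + 28.4635 = 78.4635

78.4635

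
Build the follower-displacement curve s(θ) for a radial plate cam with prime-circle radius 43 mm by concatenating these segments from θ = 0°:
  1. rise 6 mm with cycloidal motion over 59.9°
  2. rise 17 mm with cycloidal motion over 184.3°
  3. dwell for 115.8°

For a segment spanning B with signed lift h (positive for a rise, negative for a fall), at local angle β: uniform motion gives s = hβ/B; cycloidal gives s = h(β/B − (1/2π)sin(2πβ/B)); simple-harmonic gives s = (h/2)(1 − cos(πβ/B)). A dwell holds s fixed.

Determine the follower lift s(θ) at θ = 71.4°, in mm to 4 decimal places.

seg 1 [0°–59.9°] cycloidal, h=6: full span → s += 6 → s = 6.0000
seg 2 [59.9°–244.2°] cycloidal, h=17: θ=71.4° here. β=11.5, B=184.3. 17·(0.0624 − sin(2π·0.0624)/(2π)) = 0.0270 → s = 6.0270

6.0270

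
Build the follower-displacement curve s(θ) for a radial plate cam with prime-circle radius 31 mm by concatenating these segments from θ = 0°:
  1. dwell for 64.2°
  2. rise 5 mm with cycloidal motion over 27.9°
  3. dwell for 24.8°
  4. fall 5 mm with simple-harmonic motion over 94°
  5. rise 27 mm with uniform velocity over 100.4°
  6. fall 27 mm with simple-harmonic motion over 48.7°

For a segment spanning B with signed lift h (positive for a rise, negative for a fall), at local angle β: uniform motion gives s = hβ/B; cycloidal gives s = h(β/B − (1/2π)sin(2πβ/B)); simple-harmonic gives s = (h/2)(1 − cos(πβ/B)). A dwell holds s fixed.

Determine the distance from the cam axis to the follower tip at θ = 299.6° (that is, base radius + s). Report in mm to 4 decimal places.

seg 1 [0°–64.2°] dwell: s stays 0.0000
seg 2 [64.2°–92.1°] cycloidal, h=5: full span → s += 5 → s = 5.0000
seg 3 [92.1°–116.9°] dwell: s stays 5.0000
seg 4 [116.9°–210.9°] simple-harmonic, h=-5: full span → s += -5 → s = 0.0000
seg 5 [210.9°–311.3°] uniform, h=27: θ=299.6° here. β=88.7, B=100.4. 27·88.7/100.4 = 23.8536 → s = 23.8536
radial distance = base radius + s = 31 + 23.8536 = 54.8536

54.8536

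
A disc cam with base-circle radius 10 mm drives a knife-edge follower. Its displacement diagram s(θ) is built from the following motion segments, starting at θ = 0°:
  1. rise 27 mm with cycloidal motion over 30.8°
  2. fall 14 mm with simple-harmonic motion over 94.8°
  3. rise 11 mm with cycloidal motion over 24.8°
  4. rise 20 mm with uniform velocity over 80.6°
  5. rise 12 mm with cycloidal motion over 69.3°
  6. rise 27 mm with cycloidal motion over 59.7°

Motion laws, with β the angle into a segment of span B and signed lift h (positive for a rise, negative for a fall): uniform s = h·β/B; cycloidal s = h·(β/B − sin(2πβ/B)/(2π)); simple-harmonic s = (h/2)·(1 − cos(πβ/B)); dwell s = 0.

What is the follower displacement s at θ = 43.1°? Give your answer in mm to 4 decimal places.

seg 1 [0°–30.8°] cycloidal, h=27: full span → s += 27 → s = 27.0000
seg 2 [30.8°–125.6°] simple-harmonic, h=-14: θ=43.1° here. β=12.3, B=94.8. -14/2·(1 − cos(π·0.1297)) = -0.5735 → s = 26.4265

26.4265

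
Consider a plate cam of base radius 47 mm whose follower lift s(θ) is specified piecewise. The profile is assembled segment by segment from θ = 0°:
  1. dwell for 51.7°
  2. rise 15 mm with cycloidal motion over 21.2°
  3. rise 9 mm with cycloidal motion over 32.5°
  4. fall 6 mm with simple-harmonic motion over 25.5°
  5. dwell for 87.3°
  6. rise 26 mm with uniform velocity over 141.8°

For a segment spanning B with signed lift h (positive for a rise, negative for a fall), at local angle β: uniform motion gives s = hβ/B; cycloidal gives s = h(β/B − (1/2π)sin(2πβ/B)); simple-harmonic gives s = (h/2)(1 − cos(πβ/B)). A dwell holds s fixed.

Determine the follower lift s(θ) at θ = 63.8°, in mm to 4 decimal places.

seg 1 [0°–51.7°] dwell: s stays 0.0000
seg 2 [51.7°–72.9°] cycloidal, h=15: θ=63.8° here. β=12.1, B=21.2. 15·(0.5708 − sin(2π·0.5708)/(2π)) = 9.5880 → s = 9.5880

9.5880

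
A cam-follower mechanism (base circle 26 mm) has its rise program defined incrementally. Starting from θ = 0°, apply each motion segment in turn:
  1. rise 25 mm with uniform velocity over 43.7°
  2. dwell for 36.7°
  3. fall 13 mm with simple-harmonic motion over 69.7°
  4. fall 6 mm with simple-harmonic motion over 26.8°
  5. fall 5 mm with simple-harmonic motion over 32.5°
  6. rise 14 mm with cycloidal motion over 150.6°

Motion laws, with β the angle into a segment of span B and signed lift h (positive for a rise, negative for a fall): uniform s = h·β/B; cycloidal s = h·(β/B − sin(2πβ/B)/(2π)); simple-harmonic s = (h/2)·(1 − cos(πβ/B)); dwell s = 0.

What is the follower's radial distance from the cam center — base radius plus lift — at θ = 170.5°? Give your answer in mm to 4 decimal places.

seg 1 [0°–43.7°] uniform, h=25: full span → s += 25 → s = 25.0000
seg 2 [43.7°–80.4°] dwell: s stays 25.0000
seg 3 [80.4°–150.1°] simple-harmonic, h=-13: full span → s += -13 → s = 12.0000
seg 4 [150.1°–176.9°] simple-harmonic, h=-6: θ=170.5° here. β=20.4, B=26.8. -6/2·(1 − cos(π·0.7612)) = -5.1946 → s = 6.8054
radial distance = base radius + s = 26 + 6.8054 = 32.8054

32.8054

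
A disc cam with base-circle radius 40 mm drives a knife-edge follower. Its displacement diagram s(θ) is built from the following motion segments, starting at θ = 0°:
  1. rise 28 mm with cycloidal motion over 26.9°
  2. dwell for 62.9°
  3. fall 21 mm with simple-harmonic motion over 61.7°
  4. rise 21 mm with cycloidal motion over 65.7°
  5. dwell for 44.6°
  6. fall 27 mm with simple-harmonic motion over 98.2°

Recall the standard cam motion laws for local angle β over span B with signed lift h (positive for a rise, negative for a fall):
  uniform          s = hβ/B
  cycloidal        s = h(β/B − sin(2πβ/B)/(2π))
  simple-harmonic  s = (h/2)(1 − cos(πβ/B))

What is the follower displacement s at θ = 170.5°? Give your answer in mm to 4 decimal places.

seg 1 [0°–26.9°] cycloidal, h=28: full span → s += 28 → s = 28.0000
seg 2 [26.9°–89.8°] dwell: s stays 28.0000
seg 3 [89.8°–151.5°] simple-harmonic, h=-21: full span → s += -21 → s = 7.0000
seg 4 [151.5°–217.2°] cycloidal, h=21: θ=170.5° here. β=19, B=65.7. 21·(0.2892 − sin(2π·0.2892)/(2π)) = 2.8316 → s = 9.8316

9.8316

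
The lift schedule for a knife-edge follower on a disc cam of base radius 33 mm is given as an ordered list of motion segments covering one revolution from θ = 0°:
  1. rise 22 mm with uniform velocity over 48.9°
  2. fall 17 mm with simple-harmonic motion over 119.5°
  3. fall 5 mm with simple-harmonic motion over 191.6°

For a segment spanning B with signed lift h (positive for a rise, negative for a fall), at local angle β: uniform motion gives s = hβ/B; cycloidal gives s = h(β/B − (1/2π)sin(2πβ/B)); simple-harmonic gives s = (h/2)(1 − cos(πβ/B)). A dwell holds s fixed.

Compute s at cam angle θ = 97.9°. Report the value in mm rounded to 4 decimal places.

seg 1 [0°–48.9°] uniform, h=22: full span → s += 22 → s = 22.0000
seg 2 [48.9°–168.4°] simple-harmonic, h=-17: θ=97.9° here. β=49, B=119.5. -17/2·(1 − cos(π·0.4100)) = -6.1296 → s = 15.8704

15.8704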